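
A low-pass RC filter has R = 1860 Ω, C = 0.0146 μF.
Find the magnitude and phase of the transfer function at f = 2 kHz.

Step 1 — Angular frequency: ω = 2π·2000 = 1.257e+04 rad/s.
Step 2 — Transfer function: H(jω) = 1/(1 + jωRC).
Step 3 — Denominator: 1 + jωRC = 1 + j·1.257e+04·1860·1.46e-08 = 1 + j0.3413.
Step 4 — H = 0.8957 - j0.3057.
Step 5 — Magnitude: |H| = 0.9464 (-0.5 dB); phase: φ = -18.8°.

|H| = 0.9464 (-0.5 dB), φ = -18.8°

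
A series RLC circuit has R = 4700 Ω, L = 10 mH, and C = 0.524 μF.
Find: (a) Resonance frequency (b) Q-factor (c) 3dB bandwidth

Step 1 — Resonance: ω₀ = 1/√(LC) = 1/√(0.01·5.24e-07) = 1.381e+04 rad/s.
Step 2 — f₀ = ω₀/(2π) = 2199 Hz.
Step 3 — Series Q: Q = ω₀L/R = 1.381e+04·0.01/4700 = 0.02939.
Step 4 — Bandwidth: Δω = ω₀/Q = 4.7e+05 rad/s; BW = Δω/(2π) = 7.48e+04 Hz.

(a) f₀ = 2199 Hz  (b) Q = 0.02939  (c) BW = 7.48e+04 Hz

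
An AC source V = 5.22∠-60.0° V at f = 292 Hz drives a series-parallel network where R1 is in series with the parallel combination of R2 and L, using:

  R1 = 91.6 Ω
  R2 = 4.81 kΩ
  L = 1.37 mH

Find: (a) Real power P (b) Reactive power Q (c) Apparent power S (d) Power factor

Step 1 — Angular frequency: ω = 2π·f = 2π·292 = 1835 rad/s.
Step 2 — Component impedances:
  R1: Z = R = 91.6 Ω
  R2: Z = R = 4810 Ω
  L: Z = jωL = j·1835·0.00137 = 0 + j2.514 Ω
Step 3 — Parallel branch: R2 || L = 1/(1/R2 + 1/L) = 0.001313 + j2.514 Ω.
Step 4 — Series with R1: Z_total = R1 + (R2 || L) = 91.6 + j2.514 Ω = 91.64∠1.6° Ω.
Step 5 — Source phasor: V = 5.22∠-60.0° V = 2.61 - j4.521 V.
Step 6 — Current: I = V / Z = 0.02712 - j0.0501 A = 0.05696∠-61.6° A.
Step 7 — Complex power: S = V·I* = 0.2972 + j0.008156 VA.
Step 8 — Real power: P = Re(S) = 0.2972 W.
Step 9 — Reactive power: Q = Im(S) = 0.008156 VAR.
Step 10 — Apparent power: |S| = 0.2974 VA.
Step 11 — Power factor: PF = P/|S| = 0.9996 (lagging).

(a) P = 0.2972 W  (b) Q = 0.008156 VAR  (c) S = 0.2974 VA  (d) PF = 0.9996 (lagging)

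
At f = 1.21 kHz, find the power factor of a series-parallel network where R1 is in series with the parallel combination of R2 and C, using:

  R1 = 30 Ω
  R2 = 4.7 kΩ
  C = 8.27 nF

Step 1 — Angular frequency: ω = 2π·f = 2π·1210 = 7603 rad/s.
Step 2 — Component impedances:
  R1: Z = R = 30 Ω
  R2: Z = R = 4700 Ω
  C: Z = 1/(jωC) = -j/(ω·C) = 0 - j1.59e+04 Ω
Step 3 — Parallel branch: R2 || C = 1/(1/R2 + 1/C) = 4323 - j1277 Ω.
Step 4 — Series with R1: Z_total = R1 + (R2 || C) = 4353 - j1277 Ω = 4536∠-16.4° Ω.
Step 5 — Power factor: PF = cos(φ) = Re(Z)/|Z| = 4352.5/4536.1 = 0.9595.
Step 6 — Type: Im(Z) = -1277 ⇒ leading (phase φ = -16.4°).

PF = 0.9595 (leading, φ = -16.4°)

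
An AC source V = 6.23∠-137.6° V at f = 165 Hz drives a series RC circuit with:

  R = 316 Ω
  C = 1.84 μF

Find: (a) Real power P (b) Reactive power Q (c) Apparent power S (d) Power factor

Step 1 — Angular frequency: ω = 2π·f = 2π·165 = 1037 rad/s.
Step 2 — Component impedances:
  R: Z = R = 316 Ω
  C: Z = 1/(jωC) = -j/(ω·C) = 0 - j524.2 Ω
Step 3 — Series combination: Z_total = R + C = 316 - j524.2 Ω = 612.1∠-58.9° Ω.
Step 4 — Source phasor: V = 6.23∠-137.6° V = -4.601 - j4.201 V.
Step 5 — Current: I = V / Z = 0.001998 - j0.00998 A = 0.01018∠-78.7° A.
Step 6 — Complex power: S = V·I* = 0.03274 - j0.05431 VA.
Step 7 — Real power: P = Re(S) = 0.03274 W.
Step 8 — Reactive power: Q = Im(S) = -0.05431 VAR.
Step 9 — Apparent power: |S| = 0.06341 VA.
Step 10 — Power factor: PF = P/|S| = 0.5163 (leading).

(a) P = 0.03274 W  (b) Q = -0.05431 VAR  (c) S = 0.06341 VA  (d) PF = 0.5163 (leading)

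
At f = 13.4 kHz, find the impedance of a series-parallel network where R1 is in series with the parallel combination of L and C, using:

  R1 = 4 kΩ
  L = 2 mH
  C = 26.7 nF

Step 1 — Angular frequency: ω = 2π·f = 2π·1.34e+04 = 8.419e+04 rad/s.
Step 2 — Component impedances:
  R1: Z = R = 4000 Ω
  L: Z = jωL = j·8.419e+04·0.002 = 0 + j168.4 Ω
  C: Z = 1/(jωC) = -j/(ω·C) = 0 - j444.8 Ω
Step 3 — Parallel branch: L || C = 1/(1/L + 1/C) = 0 + j271 Ω.
Step 4 — Series with R1: Z_total = R1 + (L || C) = 4000 + j271 Ω = 4009∠3.9° Ω.

Z = 4000 + j271 Ω = 4009∠3.9° Ω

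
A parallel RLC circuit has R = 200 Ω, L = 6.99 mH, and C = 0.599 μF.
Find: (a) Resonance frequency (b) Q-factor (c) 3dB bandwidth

Step 1 — Resonance: ω₀ = 1/√(LC) = 1/√(0.00699·5.99e-07) = 1.545e+04 rad/s.
Step 2 — f₀ = ω₀/(2π) = 2460 Hz.
Step 3 — Parallel Q: Q = R/(ω₀L) = 200/(1.545e+04·0.00699) = 1.851.
Step 4 — Bandwidth: Δω = ω₀/Q = 8347 rad/s; BW = Δω/(2π) = 1329 Hz.

(a) f₀ = 2460 Hz  (b) Q = 1.851  (c) BW = 1329 Hz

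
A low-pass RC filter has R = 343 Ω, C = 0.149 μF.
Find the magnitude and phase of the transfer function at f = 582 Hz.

Step 1 — Angular frequency: ω = 2π·582 = 3657 rad/s.
Step 2 — Transfer function: H(jω) = 1/(1 + jωRC).
Step 3 — Denominator: 1 + jωRC = 1 + j·3657·343·1.49e-07 = 1 + j0.1869.
Step 4 — H = 0.9663 - j0.1806.
Step 5 — Magnitude: |H| = 0.983 (-0.1 dB); phase: φ = -10.6°.

|H| = 0.983 (-0.1 dB), φ = -10.6°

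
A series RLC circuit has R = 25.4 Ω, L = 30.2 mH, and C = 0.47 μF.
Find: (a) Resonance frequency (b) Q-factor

Step 1 — Resonance condition Im(Z)=0 gives ω₀ = 1/√(LC).
Step 2 — ω₀ = 1/√(0.0302·4.7e-07) = 8394 rad/s.
Step 3 — f₀ = ω₀/(2π) = 1336 Hz.
Step 4 — Series Q: Q = ω₀L/R = 8394·0.0302/25.4 = 9.98.

(a) f₀ = 1336 Hz  (b) Q = 9.98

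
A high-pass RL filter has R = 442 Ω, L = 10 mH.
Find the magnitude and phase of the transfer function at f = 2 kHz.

Step 1 — Angular frequency: ω = 2π·2000 = 1.257e+04 rad/s.
Step 2 — Transfer function: H(jω) = jωL/(R + jωL).
Step 3 — Numerator jωL = j·125.7; denominator R + jωL = 442 + j125.7.
Step 4 — H = 0.07479 + j0.263.
Step 5 — Magnitude: |H| = 0.2735 (-11.3 dB); phase: φ = 74.1°.

|H| = 0.2735 (-11.3 dB), φ = 74.1°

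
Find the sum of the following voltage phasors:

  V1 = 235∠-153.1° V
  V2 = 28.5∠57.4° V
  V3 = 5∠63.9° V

Step 1 — Convert each phasor to rectangular form:
  V1 = 235·(cos(-153.1°) + j·sin(-153.1°)) = -209.6 - j106.3 V
  V2 = 28.5·(cos(57.4°) + j·sin(57.4°)) = 15.35 + j24.01 V
  V3 = 5·(cos(63.9°) + j·sin(63.9°)) = 2.2 + j4.49 V
Step 2 — Sum components: V_total = -192 - j77.82 V.
Step 3 — Convert to polar: |V_total| = 207.2 V, ∠V_total = -157.9°.

V_total = 207.2∠-157.9° V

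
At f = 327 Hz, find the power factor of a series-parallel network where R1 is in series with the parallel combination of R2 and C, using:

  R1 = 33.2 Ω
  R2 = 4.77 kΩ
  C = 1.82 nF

Step 1 — Angular frequency: ω = 2π·f = 2π·327 = 2055 rad/s.
Step 2 — Component impedances:
  R1: Z = R = 33.2 Ω
  R2: Z = R = 4770 Ω
  C: Z = 1/(jωC) = -j/(ω·C) = 0 - j2.674e+05 Ω
Step 3 — Parallel branch: R2 || C = 1/(1/R2 + 1/C) = 4768 - j85.05 Ω.
Step 4 — Series with R1: Z_total = R1 + (R2 || C) = 4802 - j85.05 Ω = 4802∠-1.0° Ω.
Step 5 — Power factor: PF = cos(φ) = Re(Z)/|Z| = 4801.68/4802.44 = 0.9998.
Step 6 — Type: Im(Z) = -85.05 ⇒ leading (phase φ = -1.0°).

PF = 0.9998 (leading, φ = -1.0°)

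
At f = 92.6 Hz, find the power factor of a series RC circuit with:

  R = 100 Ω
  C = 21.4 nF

Step 1 — Angular frequency: ω = 2π·f = 2π·92.6 = 581.8 rad/s.
Step 2 — Component impedances:
  R: Z = R = 100 Ω
  C: Z = 1/(jωC) = -j/(ω·C) = 0 - j8.031e+04 Ω
Step 3 — Series combination: Z_total = R + C = 100 - j8.031e+04 Ω = 8.031e+04∠-89.9° Ω.
Step 4 — Power factor: PF = cos(φ) = Re(Z)/|Z| = 100/8.031e+04 = 0.001245.
Step 5 — Type: Im(Z) = -8.031e+04 ⇒ leading (phase φ = -89.9°).

PF = 0.001245 (leading, φ = -89.9°)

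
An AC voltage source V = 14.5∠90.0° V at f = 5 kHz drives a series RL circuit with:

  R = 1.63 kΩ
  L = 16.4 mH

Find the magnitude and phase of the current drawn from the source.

Step 1 — Angular frequency: ω = 2π·f = 2π·5000 = 3.142e+04 rad/s.
Step 2 — Component impedances:
  R: Z = R = 1630 Ω
  L: Z = jωL = j·3.142e+04·0.0164 = 0 + j515.2 Ω
Step 3 — Series combination: Z_total = R + L = 1630 + j515.2 Ω = 1709∠17.5° Ω.
Step 4 — Source phasor: V = 14.5∠90.0° V = 0 + j14.5 V.
Step 5 — Ohm's law: I = V / Z_total = (0 + j14.5) / (1630 + j515.2) = 0.002556 + j0.008088 A.
Step 6 — Convert to polar: |I| = 0.008482 A, ∠I = 72.5°.

I = 0.008482∠72.5° A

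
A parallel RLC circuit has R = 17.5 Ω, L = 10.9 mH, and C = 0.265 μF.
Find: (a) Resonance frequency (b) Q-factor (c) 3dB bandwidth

Step 1 — Resonance: ω₀ = 1/√(LC) = 1/√(0.0109·2.65e-07) = 1.861e+04 rad/s.
Step 2 — f₀ = ω₀/(2π) = 2961 Hz.
Step 3 — Parallel Q: Q = R/(ω₀L) = 17.5/(1.861e+04·0.0109) = 0.08629.
Step 4 — Bandwidth: Δω = ω₀/Q = 2.156e+05 rad/s; BW = Δω/(2π) = 3.432e+04 Hz.

(a) f₀ = 2961 Hz  (b) Q = 0.08629  (c) BW = 3.432e+04 Hz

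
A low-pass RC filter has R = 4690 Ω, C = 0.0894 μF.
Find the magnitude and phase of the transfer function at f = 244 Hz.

Step 1 — Angular frequency: ω = 2π·244 = 1533 rad/s.
Step 2 — Transfer function: H(jω) = 1/(1 + jωRC).
Step 3 — Denominator: 1 + jωRC = 1 + j·1533·4690·8.94e-08 = 1 + j0.6428.
Step 4 — H = 0.7076 - j0.4549.
Step 5 — Magnitude: |H| = 0.8412 (-1.5 dB); phase: φ = -32.7°.

|H| = 0.8412 (-1.5 dB), φ = -32.7°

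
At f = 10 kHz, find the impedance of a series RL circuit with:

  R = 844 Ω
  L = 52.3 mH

Step 1 — Angular frequency: ω = 2π·f = 2π·1e+04 = 6.283e+04 rad/s.
Step 2 — Component impedances:
  R: Z = R = 844 Ω
  L: Z = jωL = j·6.283e+04·0.0523 = 0 + j3286 Ω
Step 3 — Series combination: Z_total = R + L = 844 + j3286 Ω = 3393∠75.6° Ω.

Z = 844 + j3286 Ω = 3393∠75.6° Ω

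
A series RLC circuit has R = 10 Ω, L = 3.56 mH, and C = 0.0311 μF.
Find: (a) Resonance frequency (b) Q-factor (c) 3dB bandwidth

Step 1 — Resonance: ω₀ = 1/√(LC) = 1/√(0.00356·3.11e-08) = 9.504e+04 rad/s.
Step 2 — f₀ = ω₀/(2π) = 1.513e+04 Hz.
Step 3 — Series Q: Q = ω₀L/R = 9.504e+04·0.00356/10 = 33.83.
Step 4 — Bandwidth: Δω = ω₀/Q = 2809 rad/s; BW = Δω/(2π) = 447.1 Hz.

(a) f₀ = 1.513e+04 Hz  (b) Q = 33.83  (c) BW = 447.1 Hz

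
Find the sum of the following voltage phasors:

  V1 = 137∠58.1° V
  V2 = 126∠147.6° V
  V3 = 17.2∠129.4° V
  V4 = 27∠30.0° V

Step 1 — Convert each phasor to rectangular form:
  V1 = 137·(cos(58.1°) + j·sin(58.1°)) = 72.4 + j116.3 V
  V2 = 126·(cos(147.6°) + j·sin(147.6°)) = -106.4 + j67.51 V
  V3 = 17.2·(cos(129.4°) + j·sin(129.4°)) = -10.92 + j13.29 V
  V4 = 27·(cos(30.0°) + j·sin(30.0°)) = 23.38 + j13.5 V
Step 2 — Sum components: V_total = -21.52 + j210.6 V.
Step 3 — Convert to polar: |V_total| = 211.7 V, ∠V_total = 95.8°.

V_total = 211.7∠95.8° V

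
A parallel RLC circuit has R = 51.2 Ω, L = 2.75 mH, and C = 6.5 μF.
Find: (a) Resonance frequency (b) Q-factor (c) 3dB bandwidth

Step 1 — Resonance: ω₀ = 1/√(LC) = 1/√(0.00275·6.5e-06) = 7480 rad/s.
Step 2 — f₀ = ω₀/(2π) = 1190 Hz.
Step 3 — Parallel Q: Q = R/(ω₀L) = 51.2/(7480·0.00275) = 2.489.
Step 4 — Bandwidth: Δω = ω₀/Q = 3005 rad/s; BW = Δω/(2π) = 478.2 Hz.

(a) f₀ = 1190 Hz  (b) Q = 2.489  (c) BW = 478.2 Hz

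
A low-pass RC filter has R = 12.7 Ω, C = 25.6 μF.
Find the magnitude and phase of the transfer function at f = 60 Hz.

Step 1 — Angular frequency: ω = 2π·60 = 377 rad/s.
Step 2 — Transfer function: H(jω) = 1/(1 + jωRC).
Step 3 — Denominator: 1 + jωRC = 1 + j·377·12.7·2.56e-05 = 1 + j0.1226.
Step 4 — H = 0.9852 - j0.1208.
Step 5 — Magnitude: |H| = 0.9926 (-0.1 dB); phase: φ = -7.0°.

|H| = 0.9926 (-0.1 dB), φ = -7.0°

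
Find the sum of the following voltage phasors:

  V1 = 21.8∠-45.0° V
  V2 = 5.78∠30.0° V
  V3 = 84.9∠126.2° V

Step 1 — Convert each phasor to rectangular form:
  V1 = 21.8·(cos(-45.0°) + j·sin(-45.0°)) = 15.41 - j15.41 V
  V2 = 5.78·(cos(30.0°) + j·sin(30.0°)) = 5.006 + j2.89 V
  V3 = 84.9·(cos(126.2°) + j·sin(126.2°)) = -50.14 + j68.51 V
Step 2 — Sum components: V_total = -29.72 + j55.99 V.
Step 3 — Convert to polar: |V_total| = 63.39 V, ∠V_total = 118.0°.

V_total = 63.39∠118.0° V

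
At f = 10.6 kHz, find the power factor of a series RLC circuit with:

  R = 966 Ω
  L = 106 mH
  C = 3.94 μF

Step 1 — Angular frequency: ω = 2π·f = 2π·1.06e+04 = 6.66e+04 rad/s.
Step 2 — Component impedances:
  R: Z = R = 966 Ω
  L: Z = jωL = j·6.66e+04·0.106 = 0 + j7060 Ω
  C: Z = 1/(jωC) = -j/(ω·C) = 0 - j3.811 Ω
Step 3 — Series combination: Z_total = R + L + C = 966 + j7056 Ω = 7122∠82.2° Ω.
Step 4 — Power factor: PF = cos(φ) = Re(Z)/|Z| = 966/7122 = 0.1356.
Step 5 — Type: Im(Z) = 7056 ⇒ lagging (phase φ = 82.2°).

PF = 0.1356 (lagging, φ = 82.2°)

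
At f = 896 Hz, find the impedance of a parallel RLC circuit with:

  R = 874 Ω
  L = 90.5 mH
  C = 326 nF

Step 1 — Angular frequency: ω = 2π·f = 2π·896 = 5630 rad/s.
Step 2 — Component impedances:
  R: Z = R = 874 Ω
  L: Z = jωL = j·5630·0.0905 = 0 + j509.5 Ω
  C: Z = 1/(jωC) = -j/(ω·C) = 0 - j544.9 Ω
Step 3 — Parallel combination: 1/Z_total = 1/R + 1/L + 1/C; Z_total = 863.3 + j96.16 Ω = 868.6∠6.4° Ω.

Z = 863.3 + j96.16 Ω = 868.6∠6.4° Ω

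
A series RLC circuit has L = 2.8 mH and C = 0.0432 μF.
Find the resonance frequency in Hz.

Step 1 — Resonance condition Im(Z)=0 gives ω₀ = 1/√(LC).
Step 2 — ω₀ = 1/√(0.0028·4.32e-08) = 9.092e+04 rad/s.
Step 3 — f₀ = ω₀/(2π) = 1.447e+04 Hz.

f₀ = 1.447e+04 Hz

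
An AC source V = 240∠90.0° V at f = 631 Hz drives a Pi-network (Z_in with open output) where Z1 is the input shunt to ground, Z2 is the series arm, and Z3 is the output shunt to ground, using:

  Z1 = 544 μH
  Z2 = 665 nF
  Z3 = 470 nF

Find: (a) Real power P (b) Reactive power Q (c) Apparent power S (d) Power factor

Step 1 — Angular frequency: ω = 2π·f = 2π·631 = 3965 rad/s.
Step 2 — Component impedances:
  Z1: Z = jωL = j·3965·0.000544 = 0 + j2.157 Ω
  Z2: Z = 1/(jωC) = -j/(ω·C) = 0 - j379.3 Ω
  Z3: Z = 1/(jωC) = -j/(ω·C) = 0 - j536.7 Ω
Step 3 — With open output, the series arm Z2 and the output shunt Z3 appear in series to ground: Z2 + Z3 = 0 - j915.9 Ω.
Step 4 — Parallel with input shunt Z1: Z_in = Z1 || (Z2 + Z3) = 0 + j2.162 Ω = 2.162∠90.0° Ω.
Step 5 — Source phasor: V = 240∠90.0° V = 0 + j240 V.
Step 6 — Current: I = V / Z = 111 A = 111∠-0.0° A.
Step 7 — Complex power: S = V·I* = 0 + j2.664e+04 VA.
Step 8 — Real power: P = Re(S) = 0 W.
Step 9 — Reactive power: Q = Im(S) = 2.664e+04 VAR.
Step 10 — Apparent power: |S| = 2.664e+04 VA.
Step 11 — Power factor: PF = P/|S| = 0 (lagging).

(a) P = 0 W  (b) Q = 2.664e+04 VAR  (c) S = 2.664e+04 VA  (d) PF = 0 (lagging)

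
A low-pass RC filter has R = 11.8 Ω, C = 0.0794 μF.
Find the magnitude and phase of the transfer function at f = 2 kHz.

Step 1 — Angular frequency: ω = 2π·2000 = 1.257e+04 rad/s.
Step 2 — Transfer function: H(jω) = 1/(1 + jωRC).
Step 3 — Denominator: 1 + jωRC = 1 + j·1.257e+04·11.8·7.94e-08 = 1 + j0.01177.
Step 4 — H = 0.9999 - j0.01177.
Step 5 — Magnitude: |H| = 0.9999 (-0.0 dB); phase: φ = -0.7°.

|H| = 0.9999 (-0.0 dB), φ = -0.7°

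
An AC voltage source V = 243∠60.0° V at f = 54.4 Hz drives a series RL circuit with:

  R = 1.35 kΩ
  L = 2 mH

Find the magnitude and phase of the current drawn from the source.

Step 1 — Angular frequency: ω = 2π·f = 2π·54.4 = 341.8 rad/s.
Step 2 — Component impedances:
  R: Z = R = 1350 Ω
  L: Z = jωL = j·341.8·0.002 = 0 + j0.6836 Ω
Step 3 — Series combination: Z_total = R + L = 1350 + j0.6836 Ω = 1350∠0.0° Ω.
Step 4 — Source phasor: V = 243∠60.0° V = 121.5 + j210.4 V.
Step 5 — Ohm's law: I = V / Z_total = (121.5 + j210.4) / (1350 + j0.6836) = 0.09008 + j0.1558 A.
Step 6 — Convert to polar: |I| = 0.18 A, ∠I = 60.0°.

I = 0.18∠60.0° A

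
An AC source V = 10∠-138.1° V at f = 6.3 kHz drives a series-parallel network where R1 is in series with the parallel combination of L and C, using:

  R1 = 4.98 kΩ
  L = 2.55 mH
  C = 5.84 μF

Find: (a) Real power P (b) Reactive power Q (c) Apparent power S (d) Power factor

Step 1 — Angular frequency: ω = 2π·f = 2π·6300 = 3.958e+04 rad/s.
Step 2 — Component impedances:
  R1: Z = R = 4980 Ω
  L: Z = jωL = j·3.958e+04·0.00255 = 0 + j100.9 Ω
  C: Z = 1/(jωC) = -j/(ω·C) = 0 - j4.326 Ω
Step 3 — Parallel branch: L || C = 1/(1/L + 1/C) = 0 - j4.519 Ω.
Step 4 — Series with R1: Z_total = R1 + (L || C) = 4980 - j4.519 Ω = 4980∠-0.1° Ω.
Step 5 — Source phasor: V = 10∠-138.1° V = -7.443 - j6.678 V.
Step 6 — Current: I = V / Z = -0.001493 - j0.001342 A = 0.002008∠-138.0° A.
Step 7 — Complex power: S = V·I* = 0.02008 - j1.822e-05 VA.
Step 8 — Real power: P = Re(S) = 0.02008 W.
Step 9 — Reactive power: Q = Im(S) = -1.822e-05 VAR.
Step 10 — Apparent power: |S| = 0.02008 VA.
Step 11 — Power factor: PF = P/|S| = 1 (leading).

(a) P = 0.02008 W  (b) Q = -1.822e-05 VAR  (c) S = 0.02008 VA  (d) PF = 1 (leading)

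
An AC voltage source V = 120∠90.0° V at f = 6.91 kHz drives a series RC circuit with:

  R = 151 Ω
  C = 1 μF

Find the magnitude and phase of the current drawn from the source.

Step 1 — Angular frequency: ω = 2π·f = 2π·6910 = 4.342e+04 rad/s.
Step 2 — Component impedances:
  R: Z = R = 151 Ω
  C: Z = 1/(jωC) = -j/(ω·C) = 0 - j23.03 Ω
Step 3 — Series combination: Z_total = R + C = 151 - j23.03 Ω = 152.7∠-8.7° Ω.
Step 4 — Source phasor: V = 120∠90.0° V = 0 + j120 V.
Step 5 — Ohm's law: I = V / Z_total = (0 + j120) / (151 - j23.03) = -0.1185 + j0.7766 A.
Step 6 — Convert to polar: |I| = 0.7856 A, ∠I = 98.7°.

I = 0.7856∠98.7° A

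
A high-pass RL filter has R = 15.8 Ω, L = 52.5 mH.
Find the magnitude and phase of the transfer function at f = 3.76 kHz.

Step 1 — Angular frequency: ω = 2π·3760 = 2.362e+04 rad/s.
Step 2 — Transfer function: H(jω) = jωL/(R + jωL).
Step 3 — Numerator jωL = j·1240; denominator R + jωL = 15.8 + j1240.
Step 4 — H = 0.9998 + j0.01274.
Step 5 — Magnitude: |H| = 0.9999 (-0.0 dB); phase: φ = 0.7°.

|H| = 0.9999 (-0.0 dB), φ = 0.7°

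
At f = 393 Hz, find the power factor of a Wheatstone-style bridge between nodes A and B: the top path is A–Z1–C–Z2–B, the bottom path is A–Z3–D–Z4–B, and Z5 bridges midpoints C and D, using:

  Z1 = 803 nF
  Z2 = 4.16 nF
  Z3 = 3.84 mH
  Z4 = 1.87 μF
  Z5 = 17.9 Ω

Step 1 — Angular frequency: ω = 2π·f = 2π·393 = 2469 rad/s.
Step 2 — Component impedances:
  Z1: Z = 1/(jωC) = -j/(ω·C) = 0 - j504.3 Ω
  Z2: Z = 1/(jωC) = -j/(ω·C) = 0 - j9.735e+04 Ω
  Z3: Z = jωL = j·2469·0.00384 = 0 + j9.482 Ω
  Z4: Z = 1/(jωC) = -j/(ω·C) = 0 - j216.6 Ω
  Z5: Z = R = 17.9 Ω
Step 3 — Bridge requires nodal analysis (the Z5 bridge couples midpoints C and D, so the two paths cannot be reduced to a simple series/parallel combination). Setting node B to ground and injecting 1 A at node A, the 3-node admittance system at A, C, D solves to V_A = Z_AB = 0.008172 - j206.4 Ω = 206.4∠-90.0° Ω.
Step 4 — Power factor: PF = cos(φ) = Re(Z)/|Z| = 0.008172/206.4 = 3.959e-05.
Step 5 — Type: Im(Z) = -206.4 ⇒ leading (phase φ = -90.0°).

PF = 3.959e-05 (leading, φ = -90.0°)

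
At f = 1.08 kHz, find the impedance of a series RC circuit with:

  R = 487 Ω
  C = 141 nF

Step 1 — Angular frequency: ω = 2π·f = 2π·1080 = 6786 rad/s.
Step 2 — Component impedances:
  R: Z = R = 487 Ω
  C: Z = 1/(jωC) = -j/(ω·C) = 0 - j1045 Ω
Step 3 — Series combination: Z_total = R + C = 487 - j1045 Ω = 1153∠-65.0° Ω.

Z = 487 - j1045 Ω = 1153∠-65.0° Ω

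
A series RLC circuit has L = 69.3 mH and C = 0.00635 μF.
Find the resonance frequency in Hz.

Step 1 — Resonance condition Im(Z)=0 gives ω₀ = 1/√(LC).
Step 2 — ω₀ = 1/√(0.0693·6.35e-09) = 4.767e+04 rad/s.
Step 3 — f₀ = ω₀/(2π) = 7587 Hz.

f₀ = 7587 Hz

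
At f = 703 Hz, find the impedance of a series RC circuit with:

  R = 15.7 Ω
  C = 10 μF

Step 1 — Angular frequency: ω = 2π·f = 2π·703 = 4417 rad/s.
Step 2 — Component impedances:
  R: Z = R = 15.7 Ω
  C: Z = 1/(jωC) = -j/(ω·C) = 0 - j22.64 Ω
Step 3 — Series combination: Z_total = R + C = 15.7 - j22.64 Ω = 27.55∠-55.3° Ω.

Z = 15.7 - j22.64 Ω = 27.55∠-55.3° Ω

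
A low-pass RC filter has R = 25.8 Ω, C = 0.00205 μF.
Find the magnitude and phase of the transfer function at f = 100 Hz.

Step 1 — Angular frequency: ω = 2π·100 = 628.3 rad/s.
Step 2 — Transfer function: H(jω) = 1/(1 + jωRC).
Step 3 — Denominator: 1 + jωRC = 1 + j·628.3·25.8·2.05e-09 = 1 + j3.323e-05.
Step 4 — H = 1 - j3.323e-05.
Step 5 — Magnitude: |H| = 1 (-0.0 dB); phase: φ = -0.0°.

|H| = 1 (-0.0 dB), φ = -0.0°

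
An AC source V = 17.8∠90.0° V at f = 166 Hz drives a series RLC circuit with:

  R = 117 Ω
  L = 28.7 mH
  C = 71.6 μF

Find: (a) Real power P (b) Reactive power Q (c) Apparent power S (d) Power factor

Step 1 — Angular frequency: ω = 2π·f = 2π·166 = 1043 rad/s.
Step 2 — Component impedances:
  R: Z = R = 117 Ω
  L: Z = jωL = j·1043·0.0287 = 0 + j29.93 Ω
  C: Z = 1/(jωC) = -j/(ω·C) = 0 - j13.39 Ω
Step 3 — Series combination: Z_total = R + L + C = 117 + j16.54 Ω = 118.2∠8.0° Ω.
Step 4 — Source phasor: V = 17.8∠90.0° V = 0 + j17.8 V.
Step 5 — Current: I = V / Z = 0.02109 + j0.1492 A = 0.1506∠82.0° A.
Step 6 — Complex power: S = V·I* = 2.655 + j0.3754 VA.
Step 7 — Real power: P = Re(S) = 2.655 W.
Step 8 — Reactive power: Q = Im(S) = 0.3754 VAR.
Step 9 — Apparent power: |S| = 2.681 VA.
Step 10 — Power factor: PF = P/|S| = 0.9902 (lagging).

(a) P = 2.655 W  (b) Q = 0.3754 VAR  (c) S = 2.681 VA  (d) PF = 0.9902 (lagging)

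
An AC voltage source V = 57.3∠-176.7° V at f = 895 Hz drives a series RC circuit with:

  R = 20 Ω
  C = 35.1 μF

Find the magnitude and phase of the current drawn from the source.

Step 1 — Angular frequency: ω = 2π·f = 2π·895 = 5623 rad/s.
Step 2 — Component impedances:
  R: Z = R = 20 Ω
  C: Z = 1/(jωC) = -j/(ω·C) = 0 - j5.066 Ω
Step 3 — Series combination: Z_total = R + C = 20 - j5.066 Ω = 20.63∠-14.2° Ω.
Step 4 — Source phasor: V = 57.3∠-176.7° V = -57.2 - j3.298 V.
Step 5 — Ohm's law: I = V / Z_total = (-57.2 - j3.298) / (20 - j5.066) = -2.649 - j0.8358 A.
Step 6 — Convert to polar: |I| = 2.777 A, ∠I = -162.5°.

I = 2.777∠-162.5° A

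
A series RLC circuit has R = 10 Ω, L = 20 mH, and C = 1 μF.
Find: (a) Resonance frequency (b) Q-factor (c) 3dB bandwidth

Step 1 — Resonance condition Im(Z)=0 gives ω₀ = 1/√(LC).
Step 2 — ω₀ = 1/√(0.02·1e-06) = 7071 rad/s.
Step 3 — f₀ = ω₀/(2π) = 1125 Hz.
Step 4 — Series Q: Q = ω₀L/R = 7071·0.02/10 = 14.14.
Step 5 — 3dB bandwidth: Δω = ω₀/Q = 500 rad/s; BW = Δω/(2π) = 79.58 Hz.

(a) f₀ = 1125 Hz  (b) Q = 14.14  (c) BW = 79.58 Hz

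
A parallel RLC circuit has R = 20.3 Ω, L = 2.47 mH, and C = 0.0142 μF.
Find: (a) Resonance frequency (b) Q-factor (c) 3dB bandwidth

Step 1 — Resonance: ω₀ = 1/√(LC) = 1/√(0.00247·1.42e-08) = 1.689e+05 rad/s.
Step 2 — f₀ = ω₀/(2π) = 2.687e+04 Hz.
Step 3 — Parallel Q: Q = R/(ω₀L) = 20.3/(1.689e+05·0.00247) = 0.04867.
Step 4 — Bandwidth: Δω = ω₀/Q = 3.469e+06 rad/s; BW = Δω/(2π) = 5.521e+05 Hz.

(a) f₀ = 2.687e+04 Hz  (b) Q = 0.04867  (c) BW = 5.521e+05 Hz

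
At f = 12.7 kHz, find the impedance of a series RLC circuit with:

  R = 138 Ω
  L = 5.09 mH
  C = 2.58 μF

Step 1 — Angular frequency: ω = 2π·f = 2π·1.27e+04 = 7.98e+04 rad/s.
Step 2 — Component impedances:
  R: Z = R = 138 Ω
  L: Z = jωL = j·7.98e+04·0.00509 = 0 + j406.2 Ω
  C: Z = 1/(jωC) = -j/(ω·C) = 0 - j4.857 Ω
Step 3 — Series combination: Z_total = R + L + C = 138 + j401.3 Ω = 424.4∠71.0° Ω.

Z = 138 + j401.3 Ω = 424.4∠71.0° Ω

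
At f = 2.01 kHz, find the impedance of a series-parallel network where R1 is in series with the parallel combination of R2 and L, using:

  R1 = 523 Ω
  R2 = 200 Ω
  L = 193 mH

Step 1 — Angular frequency: ω = 2π·f = 2π·2010 = 1.263e+04 rad/s.
Step 2 — Component impedances:
  R1: Z = R = 523 Ω
  R2: Z = R = 200 Ω
  L: Z = jωL = j·1.263e+04·0.193 = 0 + j2437 Ω
Step 3 — Parallel branch: R2 || L = 1/(1/R2 + 1/L) = 198.7 + j16.3 Ω.
Step 4 — Series with R1: Z_total = R1 + (R2 || L) = 721.7 + j16.3 Ω = 721.8∠1.3° Ω.

Z = 721.7 + j16.3 Ω = 721.8∠1.3° Ω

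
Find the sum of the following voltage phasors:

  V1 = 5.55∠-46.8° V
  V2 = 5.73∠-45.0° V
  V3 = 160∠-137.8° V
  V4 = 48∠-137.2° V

Step 1 — Convert each phasor to rectangular form:
  V1 = 5.55·(cos(-46.8°) + j·sin(-46.8°)) = 3.799 - j4.046 V
  V2 = 5.73·(cos(-45.0°) + j·sin(-45.0°)) = 4.052 - j4.052 V
  V3 = 160·(cos(-137.8°) + j·sin(-137.8°)) = -118.5 - j107.5 V
  V4 = 48·(cos(-137.2°) + j·sin(-137.2°)) = -35.22 - j32.61 V
Step 2 — Sum components: V_total = -145.9 - j148.2 V.
Step 3 — Convert to polar: |V_total| = 208 V, ∠V_total = -134.6°.

V_total = 208∠-134.6° V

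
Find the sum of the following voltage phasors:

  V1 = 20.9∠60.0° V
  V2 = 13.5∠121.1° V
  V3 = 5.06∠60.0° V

Step 1 — Convert each phasor to rectangular form:
  V1 = 20.9·(cos(60.0°) + j·sin(60.0°)) = 10.45 + j18.1 V
  V2 = 13.5·(cos(121.1°) + j·sin(121.1°)) = -6.973 + j11.56 V
  V3 = 5.06·(cos(60.0°) + j·sin(60.0°)) = 2.53 + j4.382 V
Step 2 — Sum components: V_total = 6.007 + j34.04 V.
Step 3 — Convert to polar: |V_total| = 34.57 V, ∠V_total = 80.0°.

V_total = 34.57∠80.0° V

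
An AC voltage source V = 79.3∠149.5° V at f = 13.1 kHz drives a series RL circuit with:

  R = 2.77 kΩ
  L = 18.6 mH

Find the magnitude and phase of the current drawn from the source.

Step 1 — Angular frequency: ω = 2π·f = 2π·1.31e+04 = 8.231e+04 rad/s.
Step 2 — Component impedances:
  R: Z = R = 2770 Ω
  L: Z = jωL = j·8.231e+04·0.0186 = 0 + j1531 Ω
Step 3 — Series combination: Z_total = R + L = 2770 + j1531 Ω = 3165∠28.9° Ω.
Step 4 — Source phasor: V = 79.3∠149.5° V = -68.33 + j40.25 V.
Step 5 — Ohm's law: I = V / Z_total = (-68.33 + j40.25) / (2770 + j1531) = -0.01274 + j0.02157 A.
Step 6 — Convert to polar: |I| = 0.02506 A, ∠I = 120.6°.

I = 0.02506∠120.6° A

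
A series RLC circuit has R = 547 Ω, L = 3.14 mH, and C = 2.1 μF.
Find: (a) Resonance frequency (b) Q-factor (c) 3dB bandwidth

Step 1 — Resonance condition Im(Z)=0 gives ω₀ = 1/√(LC).
Step 2 — ω₀ = 1/√(0.00314·2.1e-06) = 1.231e+04 rad/s.
Step 3 — f₀ = ω₀/(2π) = 1960 Hz.
Step 4 — Series Q: Q = ω₀L/R = 1.231e+04·0.00314/547 = 0.07069.
Step 5 — 3dB bandwidth: Δω = ω₀/Q = 1.742e+05 rad/s; BW = Δω/(2π) = 2.773e+04 Hz.

(a) f₀ = 1960 Hz  (b) Q = 0.07069  (c) BW = 2.773e+04 Hz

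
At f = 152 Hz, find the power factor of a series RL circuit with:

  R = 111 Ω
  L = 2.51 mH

Step 1 — Angular frequency: ω = 2π·f = 2π·152 = 955 rad/s.
Step 2 — Component impedances:
  R: Z = R = 111 Ω
  L: Z = jωL = j·955·0.00251 = 0 + j2.397 Ω
Step 3 — Series combination: Z_total = R + L = 111 + j2.397 Ω = 111∠1.2° Ω.
Step 4 — Power factor: PF = cos(φ) = Re(Z)/|Z| = 111/111.026 = 0.9998.
Step 5 — Type: Im(Z) = 2.397 ⇒ lagging (phase φ = 1.2°).

PF = 0.9998 (lagging, φ = 1.2°)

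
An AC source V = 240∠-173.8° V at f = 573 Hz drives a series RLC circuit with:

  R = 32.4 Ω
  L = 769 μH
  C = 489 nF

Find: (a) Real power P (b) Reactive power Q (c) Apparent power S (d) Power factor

Step 1 — Angular frequency: ω = 2π·f = 2π·573 = 3600 rad/s.
Step 2 — Component impedances:
  R: Z = R = 32.4 Ω
  L: Z = jωL = j·3600·0.000769 = 0 + j2.769 Ω
  C: Z = 1/(jωC) = -j/(ω·C) = 0 - j568 Ω
Step 3 — Series combination: Z_total = R + L + C = 32.4 - j565.2 Ω = 566.2∠-86.7° Ω.
Step 4 — Source phasor: V = 240∠-173.8° V = -238.6 - j25.92 V.
Step 5 — Current: I = V / Z = 0.02159 - j0.4234 A = 0.4239∠-87.1° A.
Step 6 — Complex power: S = V·I* = 5.822 - j101.6 VA.
Step 7 — Real power: P = Re(S) = 5.822 W.
Step 8 — Reactive power: Q = Im(S) = -101.6 VAR.
Step 9 — Apparent power: |S| = 101.7 VA.
Step 10 — Power factor: PF = P/|S| = 0.05723 (leading).

(a) P = 5.822 W  (b) Q = -101.6 VAR  (c) S = 101.7 VA  (d) PF = 0.05723 (leading)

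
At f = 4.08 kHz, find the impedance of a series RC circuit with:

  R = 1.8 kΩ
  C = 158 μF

Step 1 — Angular frequency: ω = 2π·f = 2π·4080 = 2.564e+04 rad/s.
Step 2 — Component impedances:
  R: Z = R = 1800 Ω
  C: Z = 1/(jωC) = -j/(ω·C) = 0 - j0.2469 Ω
Step 3 — Series combination: Z_total = R + C = 1800 - j0.2469 Ω = 1800∠-0.0° Ω.

Z = 1800 - j0.2469 Ω = 1800∠-0.0° Ω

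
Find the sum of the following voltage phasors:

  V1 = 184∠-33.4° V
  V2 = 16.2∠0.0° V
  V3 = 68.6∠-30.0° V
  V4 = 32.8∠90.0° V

Step 1 — Convert each phasor to rectangular form:
  V1 = 184·(cos(-33.4°) + j·sin(-33.4°)) = 153.6 - j101.3 V
  V2 = 16.2·(cos(0.0°) + j·sin(0.0°)) = 16.2 V
  V3 = 68.6·(cos(-30.0°) + j·sin(-30.0°)) = 59.41 - j34.3 V
  V4 = 32.8·(cos(90.0°) + j·sin(90.0°)) = 0 + j32.8 V
Step 2 — Sum components: V_total = 229.2 - j102.8 V.
Step 3 — Convert to polar: |V_total| = 251.2 V, ∠V_total = -24.2°.

V_total = 251.2∠-24.2° V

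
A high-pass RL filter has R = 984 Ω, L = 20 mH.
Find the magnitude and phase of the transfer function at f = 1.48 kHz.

Step 1 — Angular frequency: ω = 2π·1480 = 9299 rad/s.
Step 2 — Transfer function: H(jω) = jωL/(R + jωL).
Step 3 — Numerator jωL = j·186; denominator R + jωL = 984 + j186.
Step 4 — H = 0.03449 + j0.1825.
Step 5 — Magnitude: |H| = 0.1857 (-14.6 dB); phase: φ = 79.3°.

|H| = 0.1857 (-14.6 dB), φ = 79.3°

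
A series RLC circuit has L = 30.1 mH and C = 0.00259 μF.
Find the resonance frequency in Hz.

Step 1 — Resonance condition Im(Z)=0 gives ω₀ = 1/√(LC).
Step 2 — ω₀ = 1/√(0.0301·2.59e-09) = 1.133e+05 rad/s.
Step 3 — f₀ = ω₀/(2π) = 1.803e+04 Hz.

f₀ = 1.803e+04 Hz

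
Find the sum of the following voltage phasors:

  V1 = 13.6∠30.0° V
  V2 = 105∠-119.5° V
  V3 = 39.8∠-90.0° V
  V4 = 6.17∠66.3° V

Step 1 — Convert each phasor to rectangular form:
  V1 = 13.6·(cos(30.0°) + j·sin(30.0°)) = 11.78 + j6.8 V
  V2 = 105·(cos(-119.5°) + j·sin(-119.5°)) = -51.7 - j91.39 V
  V3 = 39.8·(cos(-90.0°) + j·sin(-90.0°)) = 0 - j39.8 V
  V4 = 6.17·(cos(66.3°) + j·sin(66.3°)) = 2.48 + j5.65 V
Step 2 — Sum components: V_total = -37.45 - j118.7 V.
Step 3 — Convert to polar: |V_total| = 124.5 V, ∠V_total = -107.5°.

V_total = 124.5∠-107.5° V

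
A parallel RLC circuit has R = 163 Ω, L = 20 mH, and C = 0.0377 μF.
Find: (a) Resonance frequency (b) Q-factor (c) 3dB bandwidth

Step 1 — Resonance: ω₀ = 1/√(LC) = 1/√(0.02·3.77e-08) = 3.642e+04 rad/s.
Step 2 — f₀ = ω₀/(2π) = 5796 Hz.
Step 3 — Parallel Q: Q = R/(ω₀L) = 163/(3.642e+04·0.02) = 0.2238.
Step 4 — Bandwidth: Δω = ω₀/Q = 1.627e+05 rad/s; BW = Δω/(2π) = 2.59e+04 Hz.

(a) f₀ = 5796 Hz  (b) Q = 0.2238  (c) BW = 2.59e+04 Hz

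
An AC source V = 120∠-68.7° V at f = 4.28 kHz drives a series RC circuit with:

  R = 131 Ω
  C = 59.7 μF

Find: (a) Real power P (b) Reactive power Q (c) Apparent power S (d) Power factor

Step 1 — Angular frequency: ω = 2π·f = 2π·4280 = 2.689e+04 rad/s.
Step 2 — Component impedances:
  R: Z = R = 131 Ω
  C: Z = 1/(jωC) = -j/(ω·C) = 0 - j0.6229 Ω
Step 3 — Series combination: Z_total = R + C = 131 - j0.6229 Ω = 131∠-0.3° Ω.
Step 4 — Source phasor: V = 120∠-68.7° V = 43.59 - j111.8 V.
Step 5 — Current: I = V / Z = 0.3368 - j0.8519 A = 0.916∠-68.4° A.
Step 6 — Complex power: S = V·I* = 109.9 - j0.5227 VA.
Step 7 — Real power: P = Re(S) = 109.9 W.
Step 8 — Reactive power: Q = Im(S) = -0.5227 VAR.
Step 9 — Apparent power: |S| = 109.9 VA.
Step 10 — Power factor: PF = P/|S| = 1 (leading).

(a) P = 109.9 W  (b) Q = -0.5227 VAR  (c) S = 109.9 VA  (d) PF = 1 (leading)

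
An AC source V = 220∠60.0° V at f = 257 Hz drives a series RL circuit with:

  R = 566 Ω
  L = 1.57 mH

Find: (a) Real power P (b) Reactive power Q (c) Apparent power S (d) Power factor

Step 1 — Angular frequency: ω = 2π·f = 2π·257 = 1615 rad/s.
Step 2 — Component impedances:
  R: Z = R = 566 Ω
  L: Z = jωL = j·1615·0.00157 = 0 + j2.535 Ω
Step 3 — Series combination: Z_total = R + L = 566 + j2.535 Ω = 566∠0.3° Ω.
Step 4 — Source phasor: V = 220∠60.0° V = 110 + j190.5 V.
Step 5 — Current: I = V / Z = 0.1959 + j0.3357 A = 0.3887∠59.7° A.
Step 6 — Complex power: S = V·I* = 85.51 + j0.383 VA.
Step 7 — Real power: P = Re(S) = 85.51 W.
Step 8 — Reactive power: Q = Im(S) = 0.383 VAR.
Step 9 — Apparent power: |S| = 85.51 VA.
Step 10 — Power factor: PF = P/|S| = 1 (lagging).

(a) P = 85.51 W  (b) Q = 0.383 VAR  (c) S = 85.51 VA  (d) PF = 1 (lagging)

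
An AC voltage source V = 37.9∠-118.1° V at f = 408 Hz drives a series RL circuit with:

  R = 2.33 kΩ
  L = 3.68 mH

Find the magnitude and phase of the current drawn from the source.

Step 1 — Angular frequency: ω = 2π·f = 2π·408 = 2564 rad/s.
Step 2 — Component impedances:
  R: Z = R = 2330 Ω
  L: Z = jωL = j·2564·0.00368 = 0 + j9.434 Ω
Step 3 — Series combination: Z_total = R + L = 2330 + j9.434 Ω = 2330∠0.2° Ω.
Step 4 — Source phasor: V = 37.9∠-118.1° V = -17.85 - j33.43 V.
Step 5 — Ohm's law: I = V / Z_total = (-17.85 - j33.43) / (2330 + j9.434) = -0.007719 - j0.01432 A.
Step 6 — Convert to polar: |I| = 0.01627 A, ∠I = -118.3°.

I = 0.01627∠-118.3° A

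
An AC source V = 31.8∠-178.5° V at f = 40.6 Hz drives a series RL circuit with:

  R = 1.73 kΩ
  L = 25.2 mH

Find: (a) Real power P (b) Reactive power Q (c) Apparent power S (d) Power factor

Step 1 — Angular frequency: ω = 2π·f = 2π·40.6 = 255.1 rad/s.
Step 2 — Component impedances:
  R: Z = R = 1730 Ω
  L: Z = jωL = j·255.1·0.0252 = 0 + j6.428 Ω
Step 3 — Series combination: Z_total = R + L = 1730 + j6.428 Ω = 1730∠0.2° Ω.
Step 4 — Source phasor: V = 31.8∠-178.5° V = -31.79 - j0.8324 V.
Step 5 — Current: I = V / Z = -0.01838 - j0.0004129 A = 0.01838∠-178.7° A.
Step 6 — Complex power: S = V·I* = 0.5845 + j0.002172 VA.
Step 7 — Real power: P = Re(S) = 0.5845 W.
Step 8 — Reactive power: Q = Im(S) = 0.002172 VAR.
Step 9 — Apparent power: |S| = 0.5845 VA.
Step 10 — Power factor: PF = P/|S| = 1 (lagging).

(a) P = 0.5845 W  (b) Q = 0.002172 VAR  (c) S = 0.5845 VA  (d) PF = 1 (lagging)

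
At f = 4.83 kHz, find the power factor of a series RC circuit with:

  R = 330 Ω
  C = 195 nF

Step 1 — Angular frequency: ω = 2π·f = 2π·4830 = 3.035e+04 rad/s.
Step 2 — Component impedances:
  R: Z = R = 330 Ω
  C: Z = 1/(jωC) = -j/(ω·C) = 0 - j169 Ω
Step 3 — Series combination: Z_total = R + C = 330 - j169 Ω = 370.7∠-27.1° Ω.
Step 4 — Power factor: PF = cos(φ) = Re(Z)/|Z| = 330/370.75 = 0.8901.
Step 5 — Type: Im(Z) = -169 ⇒ leading (phase φ = -27.1°).

PF = 0.8901 (leading, φ = -27.1°)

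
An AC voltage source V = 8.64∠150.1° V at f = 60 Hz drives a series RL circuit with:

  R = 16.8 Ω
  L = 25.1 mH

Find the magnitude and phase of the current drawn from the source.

Step 1 — Angular frequency: ω = 2π·f = 2π·60 = 377 rad/s.
Step 2 — Component impedances:
  R: Z = R = 16.8 Ω
  L: Z = jωL = j·377·0.0251 = 0 + j9.462 Ω
Step 3 — Series combination: Z_total = R + L = 16.8 + j9.462 Ω = 19.28∠29.4° Ω.
Step 4 — Source phasor: V = 8.64∠150.1° V = -7.49 + j4.307 V.
Step 5 — Ohm's law: I = V / Z_total = (-7.49 + j4.307) / (16.8 + j9.462) = -0.2288 + j0.3853 A.
Step 6 — Convert to polar: |I| = 0.4481 A, ∠I = 120.7°.

I = 0.4481∠120.7° A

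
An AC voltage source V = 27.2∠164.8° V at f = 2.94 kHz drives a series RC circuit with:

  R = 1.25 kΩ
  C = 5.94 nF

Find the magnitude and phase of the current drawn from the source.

Step 1 — Angular frequency: ω = 2π·f = 2π·2940 = 1.847e+04 rad/s.
Step 2 — Component impedances:
  R: Z = R = 1250 Ω
  C: Z = 1/(jωC) = -j/(ω·C) = 0 - j9114 Ω
Step 3 — Series combination: Z_total = R + C = 1250 - j9114 Ω = 9199∠-82.2° Ω.
Step 4 — Source phasor: V = 27.2∠164.8° V = -26.25 + j7.132 V.
Step 5 — Ohm's law: I = V / Z_total = (-26.25 + j7.132) / (1250 - j9114) = -0.001156 - j0.002722 A.
Step 6 — Convert to polar: |I| = 0.002957 A, ∠I = -113.0°.

I = 0.002957∠-113.0° A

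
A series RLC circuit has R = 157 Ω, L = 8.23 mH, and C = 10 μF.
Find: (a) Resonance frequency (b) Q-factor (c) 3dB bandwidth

Step 1 — Resonance: ω₀ = 1/√(LC) = 1/√(0.00823·1e-05) = 3486 rad/s.
Step 2 — f₀ = ω₀/(2π) = 554.8 Hz.
Step 3 — Series Q: Q = ω₀L/R = 3486·0.00823/157 = 0.1827.
Step 4 — Bandwidth: Δω = ω₀/Q = 1.908e+04 rad/s; BW = Δω/(2π) = 3036 Hz.

(a) f₀ = 554.8 Hz  (b) Q = 0.1827  (c) BW = 3036 Hz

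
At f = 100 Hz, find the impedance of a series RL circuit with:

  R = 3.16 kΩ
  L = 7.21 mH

Step 1 — Angular frequency: ω = 2π·f = 2π·100 = 628.3 rad/s.
Step 2 — Component impedances:
  R: Z = R = 3160 Ω
  L: Z = jωL = j·628.3·0.00721 = 0 + j4.53 Ω
Step 3 — Series combination: Z_total = R + L = 3160 + j4.53 Ω = 3160∠0.1° Ω.

Z = 3160 + j4.53 Ω = 3160∠0.1° Ω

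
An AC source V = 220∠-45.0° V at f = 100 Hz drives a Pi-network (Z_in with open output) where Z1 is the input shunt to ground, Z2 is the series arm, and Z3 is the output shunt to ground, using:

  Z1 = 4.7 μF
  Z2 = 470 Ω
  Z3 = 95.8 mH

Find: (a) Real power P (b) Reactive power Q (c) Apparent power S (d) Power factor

Step 1 — Angular frequency: ω = 2π·f = 2π·100 = 628.3 rad/s.
Step 2 — Component impedances:
  Z1: Z = 1/(jωC) = -j/(ω·C) = 0 - j338.6 Ω
  Z2: Z = R = 470 Ω
  Z3: Z = jωL = j·628.3·0.0958 = 0 + j60.19 Ω
Step 3 — With open output, the series arm Z2 and the output shunt Z3 appear in series to ground: Z2 + Z3 = 470 + j60.19 Ω.
Step 4 — Parallel with input shunt Z1: Z_in = Z1 || (Z2 + Z3) = 180.6 - j231.6 Ω = 293.7∠-52.1° Ω.
Step 5 — Source phasor: V = 220∠-45.0° V = 155.6 - j155.6 V.
Step 6 — Current: I = V / Z = 0.7433 + j0.09204 A = 0.749∠7.1° A.
Step 7 — Complex power: S = V·I* = 101.3 - j130 VA.
Step 8 — Real power: P = Re(S) = 101.3 W.
Step 9 — Reactive power: Q = Im(S) = -130 VAR.
Step 10 — Apparent power: |S| = 164.8 VA.
Step 11 — Power factor: PF = P/|S| = 0.6149 (leading).

(a) P = 101.3 W  (b) Q = -130 VAR  (c) S = 164.8 VA  (d) PF = 0.6149 (leading)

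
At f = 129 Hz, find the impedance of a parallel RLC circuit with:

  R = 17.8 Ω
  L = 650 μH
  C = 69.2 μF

Step 1 — Angular frequency: ω = 2π·f = 2π·129 = 810.5 rad/s.
Step 2 — Component impedances:
  R: Z = R = 17.8 Ω
  L: Z = jωL = j·810.5·0.00065 = 0 + j0.5268 Ω
  C: Z = 1/(jωC) = -j/(ω·C) = 0 - j17.83 Ω
Step 3 — Parallel combination: 1/Z_total = 1/R + 1/L + 1/C; Z_total = 0.01654 + j0.5424 Ω = 0.5426∠88.3° Ω.

Z = 0.01654 + j0.5424 Ω = 0.5426∠88.3° Ω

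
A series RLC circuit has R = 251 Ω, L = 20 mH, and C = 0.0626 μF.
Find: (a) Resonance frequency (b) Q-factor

Step 1 — Resonance condition Im(Z)=0 gives ω₀ = 1/√(LC).
Step 2 — ω₀ = 1/√(0.02·6.26e-08) = 2.826e+04 rad/s.
Step 3 — f₀ = ω₀/(2π) = 4498 Hz.
Step 4 — Series Q: Q = ω₀L/R = 2.826e+04·0.02/251 = 2.252.

(a) f₀ = 4498 Hz  (b) Q = 2.252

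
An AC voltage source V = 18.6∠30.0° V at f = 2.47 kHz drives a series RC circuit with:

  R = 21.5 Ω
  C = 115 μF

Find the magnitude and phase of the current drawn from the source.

Step 1 — Angular frequency: ω = 2π·f = 2π·2470 = 1.552e+04 rad/s.
Step 2 — Component impedances:
  R: Z = R = 21.5 Ω
  C: Z = 1/(jωC) = -j/(ω·C) = 0 - j0.5603 Ω
Step 3 — Series combination: Z_total = R + C = 21.5 - j0.5603 Ω = 21.51∠-1.5° Ω.
Step 4 — Source phasor: V = 18.6∠30.0° V = 16.11 + j9.3 V.
Step 5 — Ohm's law: I = V / Z_total = (16.11 + j9.3) / (21.5 - j0.5603) = 0.7374 + j0.4518 A.
Step 6 — Convert to polar: |I| = 0.8648 A, ∠I = 31.5°.

I = 0.8648∠31.5° A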